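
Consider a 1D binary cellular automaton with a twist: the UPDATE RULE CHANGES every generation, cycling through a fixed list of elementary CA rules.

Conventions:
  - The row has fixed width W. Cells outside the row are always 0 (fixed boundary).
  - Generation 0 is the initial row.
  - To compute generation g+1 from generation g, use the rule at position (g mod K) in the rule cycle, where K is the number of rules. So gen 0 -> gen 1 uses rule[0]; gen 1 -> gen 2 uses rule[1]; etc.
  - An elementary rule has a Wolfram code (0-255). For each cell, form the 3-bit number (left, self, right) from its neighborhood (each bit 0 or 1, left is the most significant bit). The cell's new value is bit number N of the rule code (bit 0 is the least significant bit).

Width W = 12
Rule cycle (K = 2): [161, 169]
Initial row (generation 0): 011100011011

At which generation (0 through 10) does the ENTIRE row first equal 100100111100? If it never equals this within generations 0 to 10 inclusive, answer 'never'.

Answer: 9

Derivation:
Gen 0: 011100011011
Gen 1 (rule 161): 001001000100
Gen 2 (rule 169): 100000010001
Gen 3 (rule 161): 001111000100
Gen 4 (rule 169): 101110010001
Gen 5 (rule 161): 010100000100
Gen 6 (rule 169): 001001110001
Gen 7 (rule 161): 100000100100
Gen 8 (rule 169): 001110000001
Gen 9 (rule 161): 100100111100
Gen 10 (rule 169): 000000111001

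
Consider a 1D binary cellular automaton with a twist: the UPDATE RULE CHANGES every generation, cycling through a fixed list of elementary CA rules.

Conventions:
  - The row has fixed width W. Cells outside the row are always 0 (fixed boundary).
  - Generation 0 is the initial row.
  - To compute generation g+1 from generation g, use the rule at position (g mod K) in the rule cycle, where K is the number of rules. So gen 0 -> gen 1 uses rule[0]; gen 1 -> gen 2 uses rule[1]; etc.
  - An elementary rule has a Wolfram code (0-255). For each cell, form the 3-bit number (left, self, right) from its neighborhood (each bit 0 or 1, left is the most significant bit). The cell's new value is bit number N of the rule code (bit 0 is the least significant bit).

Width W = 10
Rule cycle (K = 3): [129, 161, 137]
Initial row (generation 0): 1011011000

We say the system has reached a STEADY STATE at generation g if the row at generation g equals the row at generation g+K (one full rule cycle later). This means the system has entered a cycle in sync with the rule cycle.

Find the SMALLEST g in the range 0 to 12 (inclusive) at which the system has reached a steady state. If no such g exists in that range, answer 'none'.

Gen 0: 1011011000
Gen 1 (rule 129): 0000000011
Gen 2 (rule 161): 1111111000
Gen 3 (rule 137): 1111110011
Gen 4 (rule 129): 0111100000
Gen 5 (rule 161): 0011001111
Gen 6 (rule 137): 1010001110
Gen 7 (rule 129): 0000100100
Gen 8 (rule 161): 1110000001
Gen 9 (rule 137): 1100111100
Gen 10 (rule 129): 0000011001
Gen 11 (rule 161): 1111000000
Gen 12 (rule 137): 1110011111
Gen 13 (rule 129): 0100001110
Gen 14 (rule 161): 0001100100
Gen 15 (rule 137): 1101000001

Answer: none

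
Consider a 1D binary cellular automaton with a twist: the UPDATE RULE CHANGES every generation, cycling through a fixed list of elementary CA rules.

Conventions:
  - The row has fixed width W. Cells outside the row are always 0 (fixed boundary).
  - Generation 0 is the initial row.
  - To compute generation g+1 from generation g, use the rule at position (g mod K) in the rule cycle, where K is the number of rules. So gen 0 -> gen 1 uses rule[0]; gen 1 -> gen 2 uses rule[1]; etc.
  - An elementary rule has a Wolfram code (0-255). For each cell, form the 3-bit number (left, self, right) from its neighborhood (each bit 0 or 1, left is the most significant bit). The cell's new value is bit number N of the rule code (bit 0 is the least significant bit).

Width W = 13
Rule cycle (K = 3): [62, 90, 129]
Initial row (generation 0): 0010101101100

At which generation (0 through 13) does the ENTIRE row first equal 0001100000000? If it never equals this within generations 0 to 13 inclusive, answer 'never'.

Gen 0: 0010101101100
Gen 1 (rule 62): 0111111011010
Gen 2 (rule 90): 1100001011001
Gen 3 (rule 129): 0001100000000
Gen 4 (rule 62): 0011010000000
Gen 5 (rule 90): 0111001000000
Gen 6 (rule 129): 0010000011111
Gen 7 (rule 62): 0111000110000
Gen 8 (rule 90): 1101101111000
Gen 9 (rule 129): 0000000110011
Gen 10 (rule 62): 0000001101110
Gen 11 (rule 90): 0000011101011
Gen 12 (rule 129): 1111001000000
Gen 13 (rule 62): 1000111100000

Answer: 3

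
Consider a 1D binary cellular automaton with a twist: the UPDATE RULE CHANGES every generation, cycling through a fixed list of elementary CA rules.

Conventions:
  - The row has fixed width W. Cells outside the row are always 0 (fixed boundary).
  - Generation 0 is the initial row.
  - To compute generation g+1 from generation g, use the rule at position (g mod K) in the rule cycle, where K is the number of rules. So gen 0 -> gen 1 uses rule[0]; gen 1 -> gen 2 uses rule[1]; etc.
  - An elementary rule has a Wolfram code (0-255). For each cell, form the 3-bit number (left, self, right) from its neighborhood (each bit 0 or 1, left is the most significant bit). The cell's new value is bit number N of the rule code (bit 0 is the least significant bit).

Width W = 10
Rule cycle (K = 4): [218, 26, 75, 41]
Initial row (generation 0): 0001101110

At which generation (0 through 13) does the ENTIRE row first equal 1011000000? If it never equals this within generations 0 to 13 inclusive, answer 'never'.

Gen 0: 0001101110
Gen 1 (rule 218): 0011101111
Gen 2 (rule 26): 0110001000
Gen 3 (rule 75): 1110110011
Gen 4 (rule 41): 1001100010
Gen 5 (rule 218): 0111110101
Gen 6 (rule 26): 1100000000
Gen 7 (rule 75): 1101111111
Gen 8 (rule 41): 1011000000
Gen 9 (rule 218): 0011100000
Gen 10 (rule 26): 0110010000
Gen 11 (rule 75): 1110100111
Gen 12 (rule 41): 1001000100
Gen 13 (rule 218): 0110101010

Answer: 8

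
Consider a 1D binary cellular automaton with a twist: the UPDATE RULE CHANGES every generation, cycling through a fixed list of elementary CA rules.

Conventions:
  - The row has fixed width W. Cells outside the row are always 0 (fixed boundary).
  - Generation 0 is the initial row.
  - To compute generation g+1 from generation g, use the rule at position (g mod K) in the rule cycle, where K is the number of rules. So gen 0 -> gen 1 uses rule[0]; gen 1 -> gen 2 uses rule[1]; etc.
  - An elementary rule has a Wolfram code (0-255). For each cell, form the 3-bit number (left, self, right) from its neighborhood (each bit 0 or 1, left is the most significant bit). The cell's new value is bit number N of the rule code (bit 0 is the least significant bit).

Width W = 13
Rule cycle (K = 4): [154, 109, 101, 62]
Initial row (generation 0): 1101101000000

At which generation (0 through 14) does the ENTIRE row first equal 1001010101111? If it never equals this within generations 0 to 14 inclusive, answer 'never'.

Gen 0: 1101101000000
Gen 1 (rule 154): 1001000100000
Gen 2 (rule 109): 1001010101111
Gen 3 (rule 101): 1001111110001
Gen 4 (rule 62): 1111000001011
Gen 5 (rule 154): 1110100010010
Gen 6 (rule 109): 1011101010010
Gen 7 (rule 101): 1100111110010
Gen 8 (rule 62): 1011100001111
Gen 9 (rule 154): 0011010011110
Gen 10 (rule 109): 1011110010010
Gen 11 (rule 101): 1100010010010
Gen 12 (rule 62): 1010111111111
Gen 13 (rule 154): 0000111111110
Gen 14 (rule 109): 1110100000010

Answer: 2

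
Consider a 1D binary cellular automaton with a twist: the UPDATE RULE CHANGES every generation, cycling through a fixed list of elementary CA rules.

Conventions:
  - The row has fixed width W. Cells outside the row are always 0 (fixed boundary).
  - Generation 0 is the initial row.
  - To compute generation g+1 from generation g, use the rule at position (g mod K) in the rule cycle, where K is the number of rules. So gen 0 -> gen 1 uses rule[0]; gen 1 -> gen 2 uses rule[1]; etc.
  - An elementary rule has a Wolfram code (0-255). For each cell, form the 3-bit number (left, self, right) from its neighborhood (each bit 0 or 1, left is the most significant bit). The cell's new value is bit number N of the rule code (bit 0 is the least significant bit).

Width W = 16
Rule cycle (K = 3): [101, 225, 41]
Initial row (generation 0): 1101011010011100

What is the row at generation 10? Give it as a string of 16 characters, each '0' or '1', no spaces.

Gen 0: 1101011010011100
Gen 1 (rule 101): 0111101110000101
Gen 2 (rule 225): 0011110110110010
Gen 3 (rule 41): 1010001101100000
Gen 4 (rule 101): 1110100110101111
Gen 5 (rule 225): 0111000011010111
Gen 6 (rule 41): 0100011010101100
Gen 7 (rule 101): 0101001111110101
Gen 8 (rule 225): 0010000111111010
Gen 9 (rule 41): 1000110100000100
Gen 10 (rule 101): 1010011101110101

Answer: 1010011101110101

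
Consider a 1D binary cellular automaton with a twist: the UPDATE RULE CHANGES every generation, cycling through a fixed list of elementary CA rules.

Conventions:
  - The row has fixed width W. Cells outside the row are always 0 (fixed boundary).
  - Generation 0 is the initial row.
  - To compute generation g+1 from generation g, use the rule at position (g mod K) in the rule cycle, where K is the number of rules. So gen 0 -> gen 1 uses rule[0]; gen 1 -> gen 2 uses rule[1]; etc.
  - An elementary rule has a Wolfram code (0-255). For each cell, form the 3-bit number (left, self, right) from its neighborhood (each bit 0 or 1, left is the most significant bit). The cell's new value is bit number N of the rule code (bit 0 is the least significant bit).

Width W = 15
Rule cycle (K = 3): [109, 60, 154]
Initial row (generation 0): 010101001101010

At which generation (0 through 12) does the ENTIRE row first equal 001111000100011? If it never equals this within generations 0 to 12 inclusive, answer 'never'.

Gen 0: 010101001101010
Gen 1 (rule 109): 011111001111110
Gen 2 (rule 60): 010000101000001
Gen 3 (rule 154): 101001000100010
Gen 4 (rule 109): 111001010101010
Gen 5 (rule 60): 100101111111111
Gen 6 (rule 154): 011001111111110
Gen 7 (rule 109): 011001000000010
Gen 8 (rule 60): 010101100000011
Gen 9 (rule 154): 100001010000110
Gen 10 (rule 109): 101101110110110
Gen 11 (rule 60): 111011001101101
Gen 12 (rule 154): 110010111001000

Answer: never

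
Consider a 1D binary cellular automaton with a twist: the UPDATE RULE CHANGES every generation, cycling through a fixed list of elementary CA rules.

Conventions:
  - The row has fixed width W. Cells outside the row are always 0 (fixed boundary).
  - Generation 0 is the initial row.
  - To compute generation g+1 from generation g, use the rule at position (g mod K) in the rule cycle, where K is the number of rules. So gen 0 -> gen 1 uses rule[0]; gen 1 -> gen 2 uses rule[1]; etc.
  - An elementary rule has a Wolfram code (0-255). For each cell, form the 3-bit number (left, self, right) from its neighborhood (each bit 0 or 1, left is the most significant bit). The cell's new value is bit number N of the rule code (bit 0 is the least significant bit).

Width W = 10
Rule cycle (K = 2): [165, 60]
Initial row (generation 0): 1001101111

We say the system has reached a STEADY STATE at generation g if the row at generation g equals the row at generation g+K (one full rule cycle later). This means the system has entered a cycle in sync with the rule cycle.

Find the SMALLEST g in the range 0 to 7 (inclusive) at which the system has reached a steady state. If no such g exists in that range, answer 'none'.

Gen 0: 1001101111
Gen 1 (rule 165): 1000010110
Gen 2 (rule 60): 1100011101
Gen 3 (rule 165): 0001001011
Gen 4 (rule 60): 0001101110
Gen 5 (rule 165): 1100010100
Gen 6 (rule 60): 1010011110
Gen 7 (rule 165): 1110001100
Gen 8 (rule 60): 1001001010
Gen 9 (rule 165): 1001001110

Answer: none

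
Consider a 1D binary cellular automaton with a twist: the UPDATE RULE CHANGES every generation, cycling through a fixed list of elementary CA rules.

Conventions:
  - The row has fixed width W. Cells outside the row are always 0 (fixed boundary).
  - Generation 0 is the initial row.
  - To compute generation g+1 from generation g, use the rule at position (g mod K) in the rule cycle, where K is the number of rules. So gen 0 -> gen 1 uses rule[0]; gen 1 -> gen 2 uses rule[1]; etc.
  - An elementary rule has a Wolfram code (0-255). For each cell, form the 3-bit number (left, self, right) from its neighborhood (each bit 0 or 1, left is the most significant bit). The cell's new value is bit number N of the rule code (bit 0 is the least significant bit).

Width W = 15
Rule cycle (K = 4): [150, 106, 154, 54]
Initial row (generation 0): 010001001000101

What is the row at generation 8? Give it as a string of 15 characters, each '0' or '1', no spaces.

Answer: 100000011111110

Derivation:
Gen 0: 010001001000101
Gen 1 (rule 150): 111011111101101
Gen 2 (rule 106): 101110000111110
Gen 3 (rule 154): 001101001111101
Gen 4 (rule 54): 010011110000011
Gen 5 (rule 150): 111101101000100
Gen 6 (rule 106): 100111110001000
Gen 7 (rule 154): 011111101010100
Gen 8 (rule 54): 100000011111110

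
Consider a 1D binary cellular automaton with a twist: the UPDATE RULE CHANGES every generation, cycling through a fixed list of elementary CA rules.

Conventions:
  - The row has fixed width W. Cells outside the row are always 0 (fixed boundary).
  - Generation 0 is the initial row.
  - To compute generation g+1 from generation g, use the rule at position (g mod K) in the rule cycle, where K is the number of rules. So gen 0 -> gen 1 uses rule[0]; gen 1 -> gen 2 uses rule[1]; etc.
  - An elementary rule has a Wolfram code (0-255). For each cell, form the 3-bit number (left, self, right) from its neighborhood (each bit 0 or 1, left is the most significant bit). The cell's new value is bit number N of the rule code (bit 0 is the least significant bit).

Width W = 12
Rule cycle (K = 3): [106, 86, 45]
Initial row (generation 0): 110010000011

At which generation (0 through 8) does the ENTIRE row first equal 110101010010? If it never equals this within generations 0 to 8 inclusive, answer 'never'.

Gen 0: 110010000011
Gen 1 (rule 106): 110100000111
Gen 2 (rule 86): 010110001001
Gen 3 (rule 45): 011100101001
Gen 4 (rule 106): 110101010010
Gen 5 (rule 86): 010101011111
Gen 6 (rule 45): 011111110000
Gen 7 (rule 106): 110000010000
Gen 8 (rule 86): 011000111000

Answer: 4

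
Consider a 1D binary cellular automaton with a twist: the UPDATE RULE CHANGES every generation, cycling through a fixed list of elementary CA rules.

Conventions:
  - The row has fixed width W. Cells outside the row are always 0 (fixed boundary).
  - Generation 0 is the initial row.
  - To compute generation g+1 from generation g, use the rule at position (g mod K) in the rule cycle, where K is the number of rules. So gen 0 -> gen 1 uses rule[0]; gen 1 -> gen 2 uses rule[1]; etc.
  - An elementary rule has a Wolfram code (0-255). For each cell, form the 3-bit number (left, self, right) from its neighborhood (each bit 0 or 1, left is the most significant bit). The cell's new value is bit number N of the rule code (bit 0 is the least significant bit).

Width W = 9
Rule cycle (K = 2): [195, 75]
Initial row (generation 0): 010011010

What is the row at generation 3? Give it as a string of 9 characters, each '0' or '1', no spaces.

Answer: 110011101

Derivation:
Gen 0: 010011010
Gen 1 (rule 195): 100101000
Gen 2 (rule 75): 001000011
Gen 3 (rule 195): 110011101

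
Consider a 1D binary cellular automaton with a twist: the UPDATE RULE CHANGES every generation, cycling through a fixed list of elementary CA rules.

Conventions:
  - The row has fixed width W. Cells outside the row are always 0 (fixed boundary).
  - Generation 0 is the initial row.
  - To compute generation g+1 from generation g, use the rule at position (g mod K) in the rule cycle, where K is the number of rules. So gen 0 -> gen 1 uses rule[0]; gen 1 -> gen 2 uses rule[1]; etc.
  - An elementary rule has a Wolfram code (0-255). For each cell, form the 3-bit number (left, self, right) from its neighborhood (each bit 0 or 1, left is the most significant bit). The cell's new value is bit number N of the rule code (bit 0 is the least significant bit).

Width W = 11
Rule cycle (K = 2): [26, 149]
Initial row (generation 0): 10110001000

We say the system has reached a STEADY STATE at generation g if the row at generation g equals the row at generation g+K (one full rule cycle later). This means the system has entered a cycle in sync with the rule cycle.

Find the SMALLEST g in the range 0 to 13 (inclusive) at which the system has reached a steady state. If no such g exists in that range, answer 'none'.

Gen 0: 10110001000
Gen 1 (rule 26): 00101010100
Gen 2 (rule 149): 10101010111
Gen 3 (rule 26): 00000000100
Gen 4 (rule 149): 11111110111
Gen 5 (rule 26): 10000000100
Gen 6 (rule 149): 11111110111
Gen 7 (rule 26): 10000000100
Gen 8 (rule 149): 11111110111
Gen 9 (rule 26): 10000000100
Gen 10 (rule 149): 11111110111
Gen 11 (rule 26): 10000000100
Gen 12 (rule 149): 11111110111
Gen 13 (rule 26): 10000000100
Gen 14 (rule 149): 11111110111
Gen 15 (rule 26): 10000000100

Answer: 4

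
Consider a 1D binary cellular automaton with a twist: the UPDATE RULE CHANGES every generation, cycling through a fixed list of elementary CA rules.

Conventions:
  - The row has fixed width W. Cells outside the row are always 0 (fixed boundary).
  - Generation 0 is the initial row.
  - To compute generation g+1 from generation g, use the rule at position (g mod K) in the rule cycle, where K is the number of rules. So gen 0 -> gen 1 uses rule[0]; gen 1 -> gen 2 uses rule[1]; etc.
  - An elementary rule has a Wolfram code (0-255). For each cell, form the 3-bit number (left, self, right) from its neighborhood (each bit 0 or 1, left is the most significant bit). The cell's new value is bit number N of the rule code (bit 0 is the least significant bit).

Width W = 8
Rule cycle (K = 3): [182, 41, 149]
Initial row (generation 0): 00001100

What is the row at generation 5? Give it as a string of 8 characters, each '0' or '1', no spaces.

Gen 0: 00001100
Gen 1 (rule 182): 00010010
Gen 2 (rule 41): 11000000
Gen 3 (rule 149): 00111111
Gen 4 (rule 182): 01011110
Gen 5 (rule 41): 00110000

Answer: 00110000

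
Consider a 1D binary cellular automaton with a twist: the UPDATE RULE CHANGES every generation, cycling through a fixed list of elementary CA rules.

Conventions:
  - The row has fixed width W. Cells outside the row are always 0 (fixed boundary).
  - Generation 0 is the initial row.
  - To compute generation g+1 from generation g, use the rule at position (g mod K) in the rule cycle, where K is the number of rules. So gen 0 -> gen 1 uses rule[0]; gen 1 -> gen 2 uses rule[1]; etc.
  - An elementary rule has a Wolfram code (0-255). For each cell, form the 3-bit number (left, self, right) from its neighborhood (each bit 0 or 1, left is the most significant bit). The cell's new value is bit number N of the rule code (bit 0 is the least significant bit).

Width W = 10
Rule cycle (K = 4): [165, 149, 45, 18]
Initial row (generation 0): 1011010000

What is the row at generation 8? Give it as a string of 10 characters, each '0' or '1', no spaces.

Answer: 1010000010

Derivation:
Gen 0: 1011010000
Gen 1 (rule 165): 1100110111
Gen 2 (rule 149): 0010000010
Gen 3 (rule 45): 1010111010
Gen 4 (rule 18): 0000000001
Gen 5 (rule 165): 1111111101
Gen 6 (rule 149): 0111111001
Gen 7 (rule 45): 0100000001
Gen 8 (rule 18): 1010000010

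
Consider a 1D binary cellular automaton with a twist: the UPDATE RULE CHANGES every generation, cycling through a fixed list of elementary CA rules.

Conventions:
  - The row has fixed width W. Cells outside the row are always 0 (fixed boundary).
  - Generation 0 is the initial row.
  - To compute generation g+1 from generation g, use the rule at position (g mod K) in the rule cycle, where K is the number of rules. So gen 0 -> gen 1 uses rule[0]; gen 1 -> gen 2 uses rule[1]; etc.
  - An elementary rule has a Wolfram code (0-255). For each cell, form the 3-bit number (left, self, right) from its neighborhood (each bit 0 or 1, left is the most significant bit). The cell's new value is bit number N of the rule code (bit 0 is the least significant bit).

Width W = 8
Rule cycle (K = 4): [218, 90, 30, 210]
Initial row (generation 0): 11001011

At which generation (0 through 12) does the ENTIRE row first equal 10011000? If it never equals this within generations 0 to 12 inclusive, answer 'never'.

Gen 0: 11001011
Gen 1 (rule 218): 11110011
Gen 2 (rule 90): 10011111
Gen 3 (rule 30): 11110000
Gen 4 (rule 210): 01111000
Gen 5 (rule 218): 11111100
Gen 6 (rule 90): 10000110
Gen 7 (rule 30): 11001101
Gen 8 (rule 210): 01110100
Gen 9 (rule 218): 11110010
Gen 10 (rule 90): 10011101
Gen 11 (rule 30): 11110001
Gen 12 (rule 210): 01111010

Answer: never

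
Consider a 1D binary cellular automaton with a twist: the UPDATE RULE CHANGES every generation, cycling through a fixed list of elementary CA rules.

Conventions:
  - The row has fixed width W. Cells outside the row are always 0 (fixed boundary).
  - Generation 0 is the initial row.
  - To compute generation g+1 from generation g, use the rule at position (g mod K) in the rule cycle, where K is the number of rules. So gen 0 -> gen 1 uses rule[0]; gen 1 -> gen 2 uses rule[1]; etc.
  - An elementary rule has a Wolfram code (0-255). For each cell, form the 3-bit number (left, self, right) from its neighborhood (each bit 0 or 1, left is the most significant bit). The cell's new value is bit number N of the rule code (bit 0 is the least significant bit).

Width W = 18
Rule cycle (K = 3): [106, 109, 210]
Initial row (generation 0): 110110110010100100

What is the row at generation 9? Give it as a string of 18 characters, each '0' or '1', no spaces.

Answer: 000110111111101101

Derivation:
Gen 0: 110110110010100100
Gen 1 (rule 106): 111111110101001000
Gen 2 (rule 109): 100000011111001011
Gen 3 (rule 210): 010000101111110001
Gen 4 (rule 106): 100001011000010010
Gen 5 (rule 109): 101101111011010010
Gen 6 (rule 210): 000100111001001101
Gen 7 (rule 106): 001001101010011110
Gen 8 (rule 109): 101001111110010010
Gen 9 (rule 210): 000110111111101101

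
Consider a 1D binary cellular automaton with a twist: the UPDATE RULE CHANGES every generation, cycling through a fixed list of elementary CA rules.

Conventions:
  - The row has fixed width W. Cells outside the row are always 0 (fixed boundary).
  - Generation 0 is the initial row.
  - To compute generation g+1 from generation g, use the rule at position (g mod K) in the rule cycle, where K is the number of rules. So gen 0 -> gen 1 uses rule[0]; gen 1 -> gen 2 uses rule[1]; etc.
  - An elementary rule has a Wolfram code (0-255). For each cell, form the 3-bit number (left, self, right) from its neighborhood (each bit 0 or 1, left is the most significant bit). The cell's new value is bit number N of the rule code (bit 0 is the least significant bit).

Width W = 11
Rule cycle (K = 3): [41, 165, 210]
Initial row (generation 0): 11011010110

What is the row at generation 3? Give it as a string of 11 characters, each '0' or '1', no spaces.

Answer: 01110111010

Derivation:
Gen 0: 11011010110
Gen 1 (rule 41): 10110101100
Gen 2 (rule 165): 11001110001
Gen 3 (rule 210): 01110111010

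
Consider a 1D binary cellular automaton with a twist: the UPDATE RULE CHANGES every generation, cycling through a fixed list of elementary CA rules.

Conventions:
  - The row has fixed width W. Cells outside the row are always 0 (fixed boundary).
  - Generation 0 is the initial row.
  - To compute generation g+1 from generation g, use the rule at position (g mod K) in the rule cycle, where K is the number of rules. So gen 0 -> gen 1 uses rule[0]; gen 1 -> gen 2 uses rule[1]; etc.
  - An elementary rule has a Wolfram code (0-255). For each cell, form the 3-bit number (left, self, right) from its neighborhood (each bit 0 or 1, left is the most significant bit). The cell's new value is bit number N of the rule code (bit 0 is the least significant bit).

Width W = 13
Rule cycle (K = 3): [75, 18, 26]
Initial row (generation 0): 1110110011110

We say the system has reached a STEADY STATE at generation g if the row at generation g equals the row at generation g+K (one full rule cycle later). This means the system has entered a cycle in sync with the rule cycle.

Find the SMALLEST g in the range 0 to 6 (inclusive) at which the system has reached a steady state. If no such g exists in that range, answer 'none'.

Answer: 5

Derivation:
Gen 0: 1110110011110
Gen 1 (rule 75): 1010110110010
Gen 2 (rule 18): 0000000001101
Gen 3 (rule 26): 0000000011000
Gen 4 (rule 75): 1111111111011
Gen 5 (rule 18): 0000000000000
Gen 6 (rule 26): 0000000000000
Gen 7 (rule 75): 1111111111111
Gen 8 (rule 18): 0000000000000
Gen 9 (rule 26): 0000000000000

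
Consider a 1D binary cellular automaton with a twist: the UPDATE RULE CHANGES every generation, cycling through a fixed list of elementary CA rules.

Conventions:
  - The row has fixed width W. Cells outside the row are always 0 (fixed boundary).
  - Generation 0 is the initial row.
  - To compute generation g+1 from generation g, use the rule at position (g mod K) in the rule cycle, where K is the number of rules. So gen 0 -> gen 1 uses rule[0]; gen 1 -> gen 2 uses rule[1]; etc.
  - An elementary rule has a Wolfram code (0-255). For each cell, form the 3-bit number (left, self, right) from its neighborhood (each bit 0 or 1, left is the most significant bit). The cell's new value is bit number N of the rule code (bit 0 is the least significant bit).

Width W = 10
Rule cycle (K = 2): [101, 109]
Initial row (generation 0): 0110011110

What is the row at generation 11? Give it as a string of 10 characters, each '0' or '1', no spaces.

Answer: 1001001110

Derivation:
Gen 0: 0110011110
Gen 1 (rule 101): 0010000010
Gen 2 (rule 109): 1010111010
Gen 3 (rule 101): 1111001110
Gen 4 (rule 109): 1001001010
Gen 5 (rule 101): 1001001110
Gen 6 (rule 109): 1001001010
Gen 7 (rule 101): 1001001110
Gen 8 (rule 109): 1001001010
Gen 9 (rule 101): 1001001110
Gen 10 (rule 109): 1001001010
Gen 11 (rule 101): 1001001110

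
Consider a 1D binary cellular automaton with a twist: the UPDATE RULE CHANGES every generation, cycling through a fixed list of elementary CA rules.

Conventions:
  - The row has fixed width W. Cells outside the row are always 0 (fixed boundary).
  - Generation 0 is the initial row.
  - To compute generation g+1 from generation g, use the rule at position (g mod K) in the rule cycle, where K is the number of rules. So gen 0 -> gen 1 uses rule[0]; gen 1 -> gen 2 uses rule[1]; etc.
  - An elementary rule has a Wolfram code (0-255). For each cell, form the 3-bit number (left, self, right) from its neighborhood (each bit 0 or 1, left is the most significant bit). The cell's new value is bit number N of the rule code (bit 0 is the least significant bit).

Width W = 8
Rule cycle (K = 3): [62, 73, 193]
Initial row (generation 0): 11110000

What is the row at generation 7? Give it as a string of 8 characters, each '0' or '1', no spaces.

Answer: 11101110

Derivation:
Gen 0: 11110000
Gen 1 (rule 62): 10001000
Gen 2 (rule 73): 00100011
Gen 3 (rule 193): 10001001
Gen 4 (rule 62): 11011111
Gen 5 (rule 73): 11010001
Gen 6 (rule 193): 01000100
Gen 7 (rule 62): 11101110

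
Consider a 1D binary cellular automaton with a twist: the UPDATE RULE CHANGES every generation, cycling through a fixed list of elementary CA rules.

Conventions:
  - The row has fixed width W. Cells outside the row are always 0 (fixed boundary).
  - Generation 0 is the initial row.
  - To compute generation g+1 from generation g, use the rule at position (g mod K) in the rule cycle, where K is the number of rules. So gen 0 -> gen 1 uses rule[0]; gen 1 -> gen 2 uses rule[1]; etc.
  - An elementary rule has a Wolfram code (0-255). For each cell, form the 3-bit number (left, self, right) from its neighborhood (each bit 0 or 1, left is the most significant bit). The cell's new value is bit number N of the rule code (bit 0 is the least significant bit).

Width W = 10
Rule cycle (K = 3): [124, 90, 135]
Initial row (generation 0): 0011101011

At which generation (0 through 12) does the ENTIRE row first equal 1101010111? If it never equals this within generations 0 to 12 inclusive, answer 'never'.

Gen 0: 0011101011
Gen 1 (rule 124): 0010111111
Gen 2 (rule 90): 0100100001
Gen 3 (rule 135): 1101101111
Gen 4 (rule 124): 1111111001
Gen 5 (rule 90): 1000001110
Gen 6 (rule 135): 1011110100
Gen 7 (rule 124): 1110011110
Gen 8 (rule 90): 1011110011
Gen 9 (rule 135): 1001100100
Gen 10 (rule 124): 1101110110
Gen 11 (rule 90): 1101010111
Gen 12 (rule 135): 0001010010

Answer: 11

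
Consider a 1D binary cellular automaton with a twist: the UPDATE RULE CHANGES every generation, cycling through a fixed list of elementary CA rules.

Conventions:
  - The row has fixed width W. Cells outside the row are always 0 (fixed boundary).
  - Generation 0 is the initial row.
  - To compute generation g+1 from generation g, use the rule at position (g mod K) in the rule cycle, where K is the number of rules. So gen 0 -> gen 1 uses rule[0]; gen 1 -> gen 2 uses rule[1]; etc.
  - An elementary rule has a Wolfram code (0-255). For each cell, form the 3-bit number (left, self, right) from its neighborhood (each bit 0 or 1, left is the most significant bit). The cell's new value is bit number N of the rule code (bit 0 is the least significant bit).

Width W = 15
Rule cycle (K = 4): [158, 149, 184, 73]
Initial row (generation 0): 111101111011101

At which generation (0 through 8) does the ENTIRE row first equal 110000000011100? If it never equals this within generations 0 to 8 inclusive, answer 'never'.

Gen 0: 111101111011101
Gen 1 (rule 158): 111001110011001
Gen 2 (rule 149): 010100101000101
Gen 3 (rule 184): 001010010100010
Gen 4 (rule 73): 100000000001000
Gen 5 (rule 158): 110000000011100
Gen 6 (rule 149): 001111111001011
Gen 7 (rule 184): 001111110100110
Gen 8 (rule 73): 101000010000110

Answer: 5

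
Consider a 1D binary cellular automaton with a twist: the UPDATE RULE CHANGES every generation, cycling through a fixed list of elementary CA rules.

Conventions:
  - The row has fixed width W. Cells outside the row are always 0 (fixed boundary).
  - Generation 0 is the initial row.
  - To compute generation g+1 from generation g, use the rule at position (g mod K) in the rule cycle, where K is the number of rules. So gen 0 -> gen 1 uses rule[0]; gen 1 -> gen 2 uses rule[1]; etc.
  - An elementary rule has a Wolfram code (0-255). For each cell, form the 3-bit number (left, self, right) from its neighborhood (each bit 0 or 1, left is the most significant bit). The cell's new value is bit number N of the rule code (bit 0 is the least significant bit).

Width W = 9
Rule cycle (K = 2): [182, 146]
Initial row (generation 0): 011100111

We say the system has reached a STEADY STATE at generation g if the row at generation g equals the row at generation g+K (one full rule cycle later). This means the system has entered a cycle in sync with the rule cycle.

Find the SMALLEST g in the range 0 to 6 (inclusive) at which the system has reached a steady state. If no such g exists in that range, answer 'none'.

Answer: none

Derivation:
Gen 0: 011100111
Gen 1 (rule 182): 101011010
Gen 2 (rule 146): 000000001
Gen 3 (rule 182): 000000011
Gen 4 (rule 146): 000000100
Gen 5 (rule 182): 000001110
Gen 6 (rule 146): 000010101
Gen 7 (rule 182): 000111111
Gen 8 (rule 146): 001011110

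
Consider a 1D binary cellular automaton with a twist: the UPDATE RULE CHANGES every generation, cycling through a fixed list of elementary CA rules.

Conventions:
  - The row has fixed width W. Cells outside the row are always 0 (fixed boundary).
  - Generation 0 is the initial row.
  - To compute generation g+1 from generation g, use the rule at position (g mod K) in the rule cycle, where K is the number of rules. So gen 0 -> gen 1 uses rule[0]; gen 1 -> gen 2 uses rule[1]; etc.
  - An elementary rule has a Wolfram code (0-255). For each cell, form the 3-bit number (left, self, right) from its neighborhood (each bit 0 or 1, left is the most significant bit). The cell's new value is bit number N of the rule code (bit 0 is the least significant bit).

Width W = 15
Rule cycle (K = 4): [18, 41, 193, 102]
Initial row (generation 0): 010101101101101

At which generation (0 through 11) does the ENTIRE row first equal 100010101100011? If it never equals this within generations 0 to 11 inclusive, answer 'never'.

Answer: never

Derivation:
Gen 0: 010101101101101
Gen 1 (rule 18): 100000000000000
Gen 2 (rule 41): 001111111111111
Gen 3 (rule 193): 100111111111111
Gen 4 (rule 102): 101000000000001
Gen 5 (rule 18): 000100000000010
Gen 6 (rule 41): 110001111111000
Gen 7 (rule 193): 010100111111011
Gen 8 (rule 102): 111101000001101
Gen 9 (rule 18): 000000100010000
Gen 10 (rule 41): 111110001000111
Gen 11 (rule 193): 011110100010011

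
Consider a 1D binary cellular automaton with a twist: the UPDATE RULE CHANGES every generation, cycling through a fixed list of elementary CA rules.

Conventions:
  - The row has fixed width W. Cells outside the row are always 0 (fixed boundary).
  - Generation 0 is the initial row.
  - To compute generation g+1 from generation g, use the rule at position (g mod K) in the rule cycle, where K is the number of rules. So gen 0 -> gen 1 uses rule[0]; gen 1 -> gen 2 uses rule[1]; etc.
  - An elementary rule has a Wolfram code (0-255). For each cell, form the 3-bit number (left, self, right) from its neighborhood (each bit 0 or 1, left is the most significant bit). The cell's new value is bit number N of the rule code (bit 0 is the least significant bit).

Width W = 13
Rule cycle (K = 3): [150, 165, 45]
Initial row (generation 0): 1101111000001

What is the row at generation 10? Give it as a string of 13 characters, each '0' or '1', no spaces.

Answer: 1000101011101

Derivation:
Gen 0: 1101111000001
Gen 1 (rule 150): 0000110100011
Gen 2 (rule 165): 1110001101000
Gen 3 (rule 45): 1000101011011
Gen 4 (rule 150): 1101101000000
Gen 5 (rule 165): 0010011011111
Gen 6 (rule 45): 1010010110000
Gen 7 (rule 150): 1011110001000
Gen 8 (rule 165): 1101100101011
Gen 9 (rule 45): 1011000111110
Gen 10 (rule 150): 1000101011101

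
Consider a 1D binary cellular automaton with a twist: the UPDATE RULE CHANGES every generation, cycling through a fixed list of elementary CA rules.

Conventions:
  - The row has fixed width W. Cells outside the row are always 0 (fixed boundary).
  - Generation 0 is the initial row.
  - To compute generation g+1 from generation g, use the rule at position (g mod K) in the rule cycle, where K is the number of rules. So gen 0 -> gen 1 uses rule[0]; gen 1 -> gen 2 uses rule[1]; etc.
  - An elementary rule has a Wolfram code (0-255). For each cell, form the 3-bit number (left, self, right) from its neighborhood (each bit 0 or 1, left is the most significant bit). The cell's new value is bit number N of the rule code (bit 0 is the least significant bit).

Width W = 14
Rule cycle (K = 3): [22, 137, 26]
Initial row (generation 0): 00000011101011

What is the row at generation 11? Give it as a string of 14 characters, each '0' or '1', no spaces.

Gen 0: 00000011101011
Gen 1 (rule 22): 00000100001000
Gen 2 (rule 137): 11110001100011
Gen 3 (rule 26): 10001011010110
Gen 4 (rule 22): 11011000010001
Gen 5 (rule 137): 10010011000100
Gen 6 (rule 26): 01101110101010
Gen 7 (rule 22): 10000000101011
Gen 8 (rule 137): 00111110000010
Gen 9 (rule 26): 01100001000101
Gen 10 (rule 22): 10010011101101
Gen 11 (rule 137): 00000011001000

Answer: 00000011001000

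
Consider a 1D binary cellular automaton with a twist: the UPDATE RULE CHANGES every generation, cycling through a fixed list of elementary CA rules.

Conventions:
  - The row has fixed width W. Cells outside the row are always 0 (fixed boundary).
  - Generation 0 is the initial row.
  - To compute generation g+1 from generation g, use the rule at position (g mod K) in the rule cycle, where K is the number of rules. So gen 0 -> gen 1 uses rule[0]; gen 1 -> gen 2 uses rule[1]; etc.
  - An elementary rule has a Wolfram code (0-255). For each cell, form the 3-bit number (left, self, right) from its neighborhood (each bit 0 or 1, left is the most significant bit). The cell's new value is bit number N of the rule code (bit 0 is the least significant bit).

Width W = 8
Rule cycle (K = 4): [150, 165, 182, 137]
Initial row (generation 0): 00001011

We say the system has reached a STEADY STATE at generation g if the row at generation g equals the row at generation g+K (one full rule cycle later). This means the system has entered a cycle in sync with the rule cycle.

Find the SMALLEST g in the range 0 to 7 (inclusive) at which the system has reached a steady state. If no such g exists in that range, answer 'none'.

Answer: 3

Derivation:
Gen 0: 00001011
Gen 1 (rule 150): 00011000
Gen 2 (rule 165): 11000011
Gen 3 (rule 182): 00100100
Gen 4 (rule 137): 10000001
Gen 5 (rule 150): 11000011
Gen 6 (rule 165): 00011000
Gen 7 (rule 182): 00100100
Gen 8 (rule 137): 10000001
Gen 9 (rule 150): 11000011
Gen 10 (rule 165): 00011000
Gen 11 (rule 182): 00100100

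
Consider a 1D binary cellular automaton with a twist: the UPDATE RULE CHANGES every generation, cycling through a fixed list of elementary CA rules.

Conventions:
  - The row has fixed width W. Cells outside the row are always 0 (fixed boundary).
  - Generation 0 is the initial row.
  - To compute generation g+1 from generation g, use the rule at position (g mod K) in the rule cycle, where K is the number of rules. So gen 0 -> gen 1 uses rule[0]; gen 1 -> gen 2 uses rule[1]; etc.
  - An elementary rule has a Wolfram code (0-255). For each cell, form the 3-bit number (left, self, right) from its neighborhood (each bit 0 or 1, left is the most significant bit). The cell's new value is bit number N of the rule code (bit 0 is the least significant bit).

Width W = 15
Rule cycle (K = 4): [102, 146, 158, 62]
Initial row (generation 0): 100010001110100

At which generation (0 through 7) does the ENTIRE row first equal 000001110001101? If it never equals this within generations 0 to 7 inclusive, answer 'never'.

Answer: 7

Derivation:
Gen 0: 100010001110100
Gen 1 (rule 102): 100110010011100
Gen 2 (rule 146): 011001101101010
Gen 3 (rule 158): 110111001001011
Gen 4 (rule 62): 101100111111110
Gen 5 (rule 102): 110101000000010
Gen 6 (rule 146): 000000100000101
Gen 7 (rule 158): 000001110001101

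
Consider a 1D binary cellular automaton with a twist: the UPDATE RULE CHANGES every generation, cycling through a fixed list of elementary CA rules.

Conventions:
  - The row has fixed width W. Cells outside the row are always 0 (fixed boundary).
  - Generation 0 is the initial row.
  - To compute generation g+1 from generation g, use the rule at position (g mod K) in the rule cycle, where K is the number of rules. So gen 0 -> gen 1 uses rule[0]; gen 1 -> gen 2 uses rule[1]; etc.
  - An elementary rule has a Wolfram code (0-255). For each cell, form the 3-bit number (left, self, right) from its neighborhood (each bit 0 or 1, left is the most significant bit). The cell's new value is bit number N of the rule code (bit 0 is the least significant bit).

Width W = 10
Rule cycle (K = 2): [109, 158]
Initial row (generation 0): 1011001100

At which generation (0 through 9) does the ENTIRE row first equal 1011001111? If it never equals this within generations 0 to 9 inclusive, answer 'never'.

Gen 0: 1011001100
Gen 1 (rule 109): 1111001101
Gen 2 (rule 158): 1110111001
Gen 3 (rule 109): 1011101001
Gen 4 (rule 158): 1011001111
Gen 5 (rule 109): 1111001001
Gen 6 (rule 158): 1110111111
Gen 7 (rule 109): 1011100001
Gen 8 (rule 158): 1011010011
Gen 9 (rule 109): 1111110011

Answer: 4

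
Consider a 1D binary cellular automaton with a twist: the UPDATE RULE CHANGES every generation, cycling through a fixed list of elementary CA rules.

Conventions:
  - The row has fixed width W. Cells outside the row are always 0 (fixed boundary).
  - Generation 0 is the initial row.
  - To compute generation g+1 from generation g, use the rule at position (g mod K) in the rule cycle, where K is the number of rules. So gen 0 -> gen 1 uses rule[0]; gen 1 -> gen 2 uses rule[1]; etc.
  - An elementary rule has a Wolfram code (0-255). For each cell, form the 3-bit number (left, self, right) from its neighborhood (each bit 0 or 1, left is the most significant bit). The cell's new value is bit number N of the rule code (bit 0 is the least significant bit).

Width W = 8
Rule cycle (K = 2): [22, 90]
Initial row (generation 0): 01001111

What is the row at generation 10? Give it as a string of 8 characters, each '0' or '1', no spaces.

Gen 0: 01001111
Gen 1 (rule 22): 11110000
Gen 2 (rule 90): 10011000
Gen 3 (rule 22): 11100100
Gen 4 (rule 90): 10111010
Gen 5 (rule 22): 10000011
Gen 6 (rule 90): 01000111
Gen 7 (rule 22): 11101000
Gen 8 (rule 90): 10100100
Gen 9 (rule 22): 10111110
Gen 10 (rule 90): 00100011

Answer: 00100011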